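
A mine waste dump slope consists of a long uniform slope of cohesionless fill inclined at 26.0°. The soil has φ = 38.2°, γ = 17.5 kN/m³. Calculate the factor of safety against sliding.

For a dry cohesionless infinite slope the factor of safety is FS = tanφ / tanβ.
FS = tan38.2° / tan26.0° = 0.7869 / 0.4877 = 1.613

FS = 1.61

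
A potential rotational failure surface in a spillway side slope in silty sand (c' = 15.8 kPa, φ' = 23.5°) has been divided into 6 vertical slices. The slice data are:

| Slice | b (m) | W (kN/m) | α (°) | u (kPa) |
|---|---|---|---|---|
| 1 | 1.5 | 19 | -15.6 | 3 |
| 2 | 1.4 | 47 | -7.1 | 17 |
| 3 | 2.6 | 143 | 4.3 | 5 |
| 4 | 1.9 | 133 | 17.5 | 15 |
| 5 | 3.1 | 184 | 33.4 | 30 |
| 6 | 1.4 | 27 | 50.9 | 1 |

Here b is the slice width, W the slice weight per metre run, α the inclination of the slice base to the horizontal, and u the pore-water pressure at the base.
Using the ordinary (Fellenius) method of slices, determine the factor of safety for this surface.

Ordinary method of slices: FS = Σ[c'·Δl_i + (W_i cosα_i − u_i·Δl_i)·tanφ'] / Σ W_i sinα_i, with Δl_i = b_i / cosα_i.
Slice 1: Δl = 1.5/cos(-15.6°) = 1.557 m; N'_1 = 19·cos(-15.6°) − 3·1.557 = 13.6; c'Δl = 24.61; W sinα = -5.1
Slice 2: Δl = 1.4/cos(-7.1°) = 1.411 m; N'_2 = 47·cos(-7.1°) − 17·1.411 = 22.7; c'Δl = 22.29; W sinα = -5.8
Slice 3: Δl = 2.6/cos4.3° = 2.607 m; N'_3 = 143·cos4.3° − 5·2.607 = 129.6; c'Δl = 41.20; W sinα = 10.7
Slice 4: Δl = 1.9/cos17.5° = 1.992 m; N'_4 = 133·cos17.5° − 15·1.992 = 97.0; c'Δl = 31.48; W sinα = 40.0
Slice 5: Δl = 3.1/cos33.4° = 3.713 m; N'_5 = 184·cos33.4° − 30·3.713 = 42.2; c'Δl = 58.67; W sinα = 101.3
Slice 6: Δl = 1.4/cos50.9° = 2.220 m; N'_6 = 27·cos50.9° − 1·2.220 = 14.8; c'Δl = 35.07; W sinα = 21.0
Σc'Δl = 213.3 kN/m; ΣN' = 319.8 kN/m; ΣW sinα = 162.0 kN/m
Resisting = 213.3 + 319.8·tan23.5° = 213.3 + 139.1 = 352.4 kN/m
FS = 352.4 / 162.0 = 2.175

FS = 2.17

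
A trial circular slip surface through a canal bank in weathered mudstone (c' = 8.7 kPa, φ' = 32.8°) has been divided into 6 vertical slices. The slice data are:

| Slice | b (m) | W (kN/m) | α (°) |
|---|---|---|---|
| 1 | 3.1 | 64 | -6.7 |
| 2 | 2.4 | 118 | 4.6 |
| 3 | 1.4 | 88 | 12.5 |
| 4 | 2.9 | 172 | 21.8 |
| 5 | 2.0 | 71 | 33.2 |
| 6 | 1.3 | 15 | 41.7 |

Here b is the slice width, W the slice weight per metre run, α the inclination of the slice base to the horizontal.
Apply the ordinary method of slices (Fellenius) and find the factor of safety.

Ordinary method of slices: FS = Σ[c'·Δl_i + (W_i cosα_i)·tanφ'] / Σ W_i sinα_i, with Δl_i = b_i / cosα_i.
Slice 1: Δl = 3.1/cos(-6.7°) = 3.121 m; N'_1 = 64·cos(-6.7°) = 63.6; c'Δl = 27.16; W sinα = -7.5
Slice 2: Δl = 2.4/cos4.6° = 2.408 m; N'_2 = 118·cos4.6° = 117.6; c'Δl = 20.95; W sinα = 9.5
Slice 3: Δl = 1.4/cos12.5° = 1.434 m; N'_3 = 88·cos12.5° = 85.9; c'Δl = 12.48; W sinα = 19.0
Slice 4: Δl = 2.9/cos21.8° = 3.123 m; N'_4 = 172·cos21.8° = 159.7; c'Δl = 27.17; W sinα = 63.9
Slice 5: Δl = 2.0/cos33.2° = 2.390 m; N'_5 = 71·cos33.2° = 59.4; c'Δl = 20.79; W sinα = 38.9
Slice 6: Δl = 1.3/cos41.7° = 1.741 m; N'_6 = 15·cos41.7° = 11.2; c'Δl = 15.15; W sinα = 10.0
Σc'Δl = 123.7 kN/m; ΣN' = 497.4 kN/m; ΣW sinα = 133.8 kN/m
Resisting = 123.7 + 497.4·tan32.8° = 123.7 + 320.6 = 444.3 kN/m
FS = 444.3 / 133.8 = 3.321

FS = 3.32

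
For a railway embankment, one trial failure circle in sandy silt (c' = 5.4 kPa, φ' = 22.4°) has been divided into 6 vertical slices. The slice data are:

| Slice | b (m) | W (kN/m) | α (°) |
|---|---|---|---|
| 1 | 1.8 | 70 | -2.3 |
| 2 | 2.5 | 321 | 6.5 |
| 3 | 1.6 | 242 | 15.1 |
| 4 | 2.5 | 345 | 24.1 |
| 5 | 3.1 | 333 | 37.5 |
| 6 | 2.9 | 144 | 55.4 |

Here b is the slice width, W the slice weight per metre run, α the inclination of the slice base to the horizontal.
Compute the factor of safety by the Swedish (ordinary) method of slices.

FS = 1.12

Ordinary method of slices: FS = Σ[c'·Δl_i + (W_i cosα_i)·tanφ'] / Σ W_i sinα_i, with Δl_i = b_i / cosα_i.
Slice 1: Δl = 1.8/cos(-2.3°) = 1.801 m; N'_1 = 70·cos(-2.3°) = 69.9; c'Δl = 9.73; W sinα = -2.8
Slice 2: Δl = 2.5/cos6.5° = 2.516 m; N'_2 = 321·cos6.5° = 318.9; c'Δl = 13.59; W sinα = 36.3
Slice 3: Δl = 1.6/cos15.1° = 1.657 m; N'_3 = 242·cos15.1° = 233.6; c'Δl = 8.95; W sinα = 63.0
Slice 4: Δl = 2.5/cos24.1° = 2.739 m; N'_4 = 345·cos24.1° = 314.9; c'Δl = 14.79; W sinα = 140.9
Slice 5: Δl = 3.1/cos37.5° = 3.907 m; N'_5 = 333·cos37.5° = 264.2; c'Δl = 21.10; W sinα = 202.7
Slice 6: Δl = 2.9/cos55.4° = 5.107 m; N'_6 = 144·cos55.4° = 81.8; c'Δl = 27.58; W sinα = 118.5
Σc'Δl = 95.7 kN/m; ΣN' = 1283.4 kN/m; ΣW sinα = 558.7 kN/m
Resisting = 95.7 + 1283.4·tan22.4° = 95.7 + 529.0 = 624.7 kN/m
FS = 624.7 / 558.7 = 1.118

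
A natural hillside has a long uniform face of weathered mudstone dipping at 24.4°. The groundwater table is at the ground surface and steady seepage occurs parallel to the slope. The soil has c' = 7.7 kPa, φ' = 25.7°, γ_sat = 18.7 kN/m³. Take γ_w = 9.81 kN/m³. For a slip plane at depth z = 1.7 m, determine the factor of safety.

With seepage parallel to the slope and the water table at the surface, the effective normal stress on the slip plane uses the buoyant unit weight γ' = γ_sat − γ_w while the driving shear stress uses γ_sat:
FS = [c' + γ' z cos²β tanφ'] / [γ_sat z sinβ cosβ]
γ' = 18.7 − 9.81 = 8.89 kN/m³
Numerator = 7.7 + 8.89·1.7·cos²24.4°·tan25.7° = 7.7 + 8.89·1.7·0.8293·0.4813 = 13.732 kPa
Denominator = 18.7·1.7·sin24.4°·cos24.4° = 18.7·1.7·0.4131·0.9107 = 11.960 kPa
FS = 13.732 / 11.960 = 1.148

FS = 1.15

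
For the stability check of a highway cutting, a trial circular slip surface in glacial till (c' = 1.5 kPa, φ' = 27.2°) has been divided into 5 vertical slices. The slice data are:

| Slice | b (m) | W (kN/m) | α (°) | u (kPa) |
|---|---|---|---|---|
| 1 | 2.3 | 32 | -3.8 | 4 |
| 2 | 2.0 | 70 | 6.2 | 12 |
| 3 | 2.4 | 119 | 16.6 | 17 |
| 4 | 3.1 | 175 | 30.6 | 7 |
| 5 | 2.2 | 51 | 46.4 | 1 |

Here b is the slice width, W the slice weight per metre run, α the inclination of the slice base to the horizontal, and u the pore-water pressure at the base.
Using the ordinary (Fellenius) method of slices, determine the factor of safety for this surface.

Ordinary method of slices: FS = Σ[c'·Δl_i + (W_i cosα_i − u_i·Δl_i)·tanφ'] / Σ W_i sinα_i, with Δl_i = b_i / cosα_i.
Slice 1: Δl = 2.3/cos(-3.8°) = 2.305 m; N'_1 = 32·cos(-3.8°) − 4·2.305 = 22.7; c'Δl = 3.46; W sinα = -2.1
Slice 2: Δl = 2.0/cos6.2° = 2.012 m; N'_2 = 70·cos6.2° − 12·2.012 = 45.4; c'Δl = 3.02; W sinα = 7.6
Slice 3: Δl = 2.4/cos16.6° = 2.504 m; N'_3 = 119·cos16.6° − 17·2.504 = 71.5; c'Δl = 3.76; W sinα = 34.0
Slice 4: Δl = 3.1/cos30.6° = 3.602 m; N'_4 = 175·cos30.6° − 7·3.602 = 125.4; c'Δl = 5.40; W sinα = 89.1
Slice 5: Δl = 2.2/cos46.4° = 3.190 m; N'_5 = 51·cos46.4° − 1·3.190 = 32.0; c'Δl = 4.79; W sinα = 36.9
Σc'Δl = 20.4 kN/m; ΣN' = 297.0 kN/m; ΣW sinα = 165.5 kN/m
Resisting = 20.4 + 297.0·tan27.2° = 20.4 + 152.6 = 173.1 kN/m
FS = 173.1 / 165.5 = 1.046

FS = 1.05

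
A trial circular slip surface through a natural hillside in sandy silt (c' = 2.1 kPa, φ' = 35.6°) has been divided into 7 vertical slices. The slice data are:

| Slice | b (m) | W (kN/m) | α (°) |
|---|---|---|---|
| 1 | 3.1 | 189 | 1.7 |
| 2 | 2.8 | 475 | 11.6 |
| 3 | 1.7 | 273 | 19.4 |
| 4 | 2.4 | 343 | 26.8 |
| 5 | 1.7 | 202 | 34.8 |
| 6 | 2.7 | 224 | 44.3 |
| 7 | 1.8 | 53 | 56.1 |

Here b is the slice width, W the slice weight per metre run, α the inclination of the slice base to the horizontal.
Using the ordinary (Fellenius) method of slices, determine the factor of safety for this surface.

Ordinary method of slices: FS = Σ[c'·Δl_i + (W_i cosα_i)·tanφ'] / Σ W_i sinα_i, with Δl_i = b_i / cosα_i.
Slice 1: Δl = 3.1/cos1.7° = 3.101 m; N'_1 = 189·cos1.7° = 188.9; c'Δl = 6.51; W sinα = 5.6
Slice 2: Δl = 2.8/cos11.6° = 2.858 m; N'_2 = 475·cos11.6° = 465.3; c'Δl = 6.00; W sinα = 95.5
Slice 3: Δl = 1.7/cos19.4° = 1.802 m; N'_3 = 273·cos19.4° = 257.5; c'Δl = 3.78; W sinα = 90.7
Slice 4: Δl = 2.4/cos26.8° = 2.689 m; N'_4 = 343·cos26.8° = 306.2; c'Δl = 5.65; W sinα = 154.7
Slice 5: Δl = 1.7/cos34.8° = 2.070 m; N'_5 = 202·cos34.8° = 165.9; c'Δl = 4.35; W sinα = 115.3
Slice 6: Δl = 2.7/cos44.3° = 3.773 m; N'_6 = 224·cos44.3° = 160.3; c'Δl = 7.92; W sinα = 156.4
Slice 7: Δl = 1.8/cos56.1° = 3.227 m; N'_7 = 53·cos56.1° = 29.6; c'Δl = 6.78; W sinα = 44.0
Σc'Δl = 41.0 kN/m; ΣN' = 1573.6 kN/m; ΣW sinα = 662.2 kN/m
Resisting = 41.0 + 1573.6·tan35.6° = 41.0 + 1126.6 = 1167.6 kN/m
FS = 1167.6 / 662.2 = 1.763

FS = 1.76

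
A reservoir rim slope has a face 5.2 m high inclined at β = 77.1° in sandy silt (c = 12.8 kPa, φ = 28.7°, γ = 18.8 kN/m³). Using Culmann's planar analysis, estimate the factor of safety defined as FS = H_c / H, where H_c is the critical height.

FS = 1.33

H_c = (4c/γ) · sinβ cosφ / [1 − cos(β − φ)]
    = (4·12.8/18.8) · sin77.1°·cos28.7° / [1 − cos48.4°]
    = 2.723 · 0.8550 / 0.3361 = 6.93 m
FS = H_c / H = 6.93 / 5.2 = 1.332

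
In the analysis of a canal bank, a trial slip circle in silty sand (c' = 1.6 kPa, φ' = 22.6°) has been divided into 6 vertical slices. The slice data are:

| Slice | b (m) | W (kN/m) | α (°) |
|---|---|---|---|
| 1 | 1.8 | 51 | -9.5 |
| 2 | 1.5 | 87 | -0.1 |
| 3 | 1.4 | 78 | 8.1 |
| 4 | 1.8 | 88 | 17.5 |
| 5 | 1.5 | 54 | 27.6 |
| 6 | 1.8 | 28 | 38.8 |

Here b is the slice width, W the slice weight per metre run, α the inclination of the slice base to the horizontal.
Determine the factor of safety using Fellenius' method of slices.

FS = 2.38

Ordinary method of slices: FS = Σ[c'·Δl_i + (W_i cosα_i)·tanφ'] / Σ W_i sinα_i, with Δl_i = b_i / cosα_i.
Slice 1: Δl = 1.8/cos(-9.5°) = 1.825 m; N'_1 = 51·cos(-9.5°) = 50.3; c'Δl = 2.92; W sinα = -8.4
Slice 2: Δl = 1.5/cos(-0.1°) = 1.500 m; N'_2 = 87·cos(-0.1°) = 87.0; c'Δl = 2.40; W sinα = -0.2
Slice 3: Δl = 1.4/cos8.1° = 1.414 m; N'_3 = 78·cos8.1° = 77.2; c'Δl = 2.26; W sinα = 11.0
Slice 4: Δl = 1.8/cos17.5° = 1.887 m; N'_4 = 88·cos17.5° = 83.9; c'Δl = 3.02; W sinα = 26.5
Slice 5: Δl = 1.5/cos27.6° = 1.693 m; N'_5 = 54·cos27.6° = 47.9; c'Δl = 2.71; W sinα = 25.0
Slice 6: Δl = 1.8/cos38.8° = 2.310 m; N'_6 = 28·cos38.8° = 21.8; c'Δl = 3.70; W sinα = 17.5
Σc'Δl = 17.0 kN/m; ΣN' = 368.1 kN/m; ΣW sinα = 71.4 kN/m
Resisting = 17.0 + 368.1·tan22.6° = 17.0 + 153.2 = 170.2 kN/m
FS = 170.2 / 71.4 = 2.383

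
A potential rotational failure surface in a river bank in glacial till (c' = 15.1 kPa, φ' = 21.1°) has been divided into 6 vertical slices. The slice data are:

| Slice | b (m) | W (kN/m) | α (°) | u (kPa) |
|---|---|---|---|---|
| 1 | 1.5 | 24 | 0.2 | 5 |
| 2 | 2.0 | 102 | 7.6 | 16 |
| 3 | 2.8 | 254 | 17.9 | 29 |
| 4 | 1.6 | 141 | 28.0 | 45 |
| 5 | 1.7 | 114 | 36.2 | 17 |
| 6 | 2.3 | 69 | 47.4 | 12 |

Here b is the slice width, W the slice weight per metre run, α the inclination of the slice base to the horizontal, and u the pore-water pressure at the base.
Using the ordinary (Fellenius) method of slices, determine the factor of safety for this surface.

Ordinary method of slices: FS = Σ[c'·Δl_i + (W_i cosα_i − u_i·Δl_i)·tanφ'] / Σ W_i sinα_i, with Δl_i = b_i / cosα_i.
Slice 1: Δl = 1.5/cos0.2° = 1.500 m; N'_1 = 24·cos0.2° − 5·1.500 = 16.5; c'Δl = 22.65; W sinα = 0.1
Slice 2: Δl = 2.0/cos7.6° = 2.018 m; N'_2 = 102·cos7.6° − 16·2.018 = 68.8; c'Δl = 30.47; W sinα = 13.5
Slice 3: Δl = 2.8/cos17.9° = 2.942 m; N'_3 = 254·cos17.9° − 29·2.942 = 156.4; c'Δl = 44.43; W sinα = 78.1
Slice 4: Δl = 1.6/cos28.0° = 1.812 m; N'_4 = 141·cos28.0° − 45·1.812 = 43.0; c'Δl = 27.36; W sinα = 66.2
Slice 5: Δl = 1.7/cos36.2° = 2.107 m; N'_5 = 114·cos36.2° − 17·2.107 = 56.2; c'Δl = 31.81; W sinα = 67.3
Slice 6: Δl = 2.3/cos47.4° = 3.398 m; N'_6 = 69·cos47.4° − 12·3.398 = 5.9; c'Δl = 51.31; W sinα = 50.8
Σc'Δl = 208.0 kN/m; ΣN' = 346.8 kN/m; ΣW sinα = 276.0 kN/m
Resisting = 208.0 + 346.8·tan21.1° = 208.0 + 133.8 = 341.8 kN/m
FS = 341.8 / 276.0 = 1.239

FS = 1.24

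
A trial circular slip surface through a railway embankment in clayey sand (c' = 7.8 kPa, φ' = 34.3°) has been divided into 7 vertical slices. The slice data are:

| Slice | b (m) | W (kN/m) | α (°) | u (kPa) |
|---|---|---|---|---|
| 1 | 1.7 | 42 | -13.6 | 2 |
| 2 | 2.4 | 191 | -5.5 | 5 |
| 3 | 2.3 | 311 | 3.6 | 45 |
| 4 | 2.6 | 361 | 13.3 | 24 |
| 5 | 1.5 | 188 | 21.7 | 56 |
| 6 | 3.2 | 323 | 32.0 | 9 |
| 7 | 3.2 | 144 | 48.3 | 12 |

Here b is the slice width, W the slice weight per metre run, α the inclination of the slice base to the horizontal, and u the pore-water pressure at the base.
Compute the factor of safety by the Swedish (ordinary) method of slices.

FS = 2.09

Ordinary method of slices: FS = Σ[c'·Δl_i + (W_i cosα_i − u_i·Δl_i)·tanφ'] / Σ W_i sinα_i, with Δl_i = b_i / cosα_i.
Slice 1: Δl = 1.7/cos(-13.6°) = 1.749 m; N'_1 = 42·cos(-13.6°) − 2·1.749 = 37.3; c'Δl = 13.64; W sinα = -9.9
Slice 2: Δl = 2.4/cos(-5.5°) = 2.411 m; N'_2 = 191·cos(-5.5°) − 5·2.411 = 178.1; c'Δl = 18.81; W sinα = -18.3
Slice 3: Δl = 2.3/cos3.6° = 2.305 m; N'_3 = 311·cos3.6° − 45·2.305 = 206.7; c'Δl = 17.98; W sinα = 19.5
Slice 4: Δl = 2.6/cos13.3° = 2.672 m; N'_4 = 361·cos13.3° − 24·2.672 = 287.2; c'Δl = 20.84; W sinα = 83.0
Slice 5: Δl = 1.5/cos21.7° = 1.614 m; N'_5 = 188·cos21.7° − 56·1.614 = 84.3; c'Δl = 12.59; W sinα = 69.5
Slice 6: Δl = 3.2/cos32.0° = 3.773 m; N'_6 = 323·cos32.0° − 9·3.773 = 240.0; c'Δl = 29.43; W sinα = 171.2
Slice 7: Δl = 3.2/cos48.3° = 4.810 m; N'_7 = 144·cos48.3° − 12·4.810 = 38.1; c'Δl = 37.52; W sinα = 107.5
Σc'Δl = 150.8 kN/m; ΣN' = 1071.6 kN/m; ΣW sinα = 422.6 kN/m
Resisting = 150.8 + 1071.6·tan34.3° = 150.8 + 731.0 = 881.8 kN/m
FS = 881.8 / 422.6 = 2.087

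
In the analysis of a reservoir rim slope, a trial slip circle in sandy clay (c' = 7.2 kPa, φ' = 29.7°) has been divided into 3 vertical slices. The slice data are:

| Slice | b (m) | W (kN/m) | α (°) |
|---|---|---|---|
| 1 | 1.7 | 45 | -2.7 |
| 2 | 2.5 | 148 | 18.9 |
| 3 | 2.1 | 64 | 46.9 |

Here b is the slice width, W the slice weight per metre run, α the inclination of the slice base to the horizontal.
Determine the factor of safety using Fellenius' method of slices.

FS = 1.99

Ordinary method of slices: FS = Σ[c'·Δl_i + (W_i cosα_i)·tanφ'] / Σ W_i sinα_i, with Δl_i = b_i / cosα_i.
Slice 1: Δl = 1.7/cos(-2.7°) = 1.702 m; N'_1 = 45·cos(-2.7°) = 45.0; c'Δl = 12.25; W sinα = -2.1
Slice 2: Δl = 2.5/cos18.9° = 2.642 m; N'_2 = 148·cos18.9° = 140.0; c'Δl = 19.03; W sinα = 47.9
Slice 3: Δl = 2.1/cos46.9° = 3.073 m; N'_3 = 64·cos46.9° = 43.7; c'Δl = 22.13; W sinα = 46.7
Σc'Δl = 53.4 kN/m; ΣN' = 228.7 kN/m; ΣW sinα = 92.6 kN/m
Resisting = 53.4 + 228.7·tan29.7° = 53.4 + 130.4 = 183.9 kN/m
FS = 183.9 / 92.6 = 1.987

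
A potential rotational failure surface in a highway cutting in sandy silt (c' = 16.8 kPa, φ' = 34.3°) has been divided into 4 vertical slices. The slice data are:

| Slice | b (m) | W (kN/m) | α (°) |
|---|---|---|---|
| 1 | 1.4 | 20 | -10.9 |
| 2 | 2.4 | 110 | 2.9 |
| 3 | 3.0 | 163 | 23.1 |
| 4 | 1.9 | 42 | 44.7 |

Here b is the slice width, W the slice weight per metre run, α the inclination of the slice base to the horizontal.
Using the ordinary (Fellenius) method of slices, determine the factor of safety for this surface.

FS = 3.94

Ordinary method of slices: FS = Σ[c'·Δl_i + (W_i cosα_i)·tanφ'] / Σ W_i sinα_i, with Δl_i = b_i / cosα_i.
Slice 1: Δl = 1.4/cos(-10.9°) = 1.426 m; N'_1 = 20·cos(-10.9°) = 19.6; c'Δl = 23.95; W sinα = -3.8
Slice 2: Δl = 2.4/cos2.9° = 2.403 m; N'_2 = 110·cos2.9° = 109.9; c'Δl = 40.37; W sinα = 5.6
Slice 3: Δl = 3.0/cos23.1° = 3.262 m; N'_3 = 163·cos23.1° = 149.9; c'Δl = 54.79; W sinα = 64.0
Slice 4: Δl = 1.9/cos44.7° = 2.673 m; N'_4 = 42·cos44.7° = 29.9; c'Δl = 44.91; W sinα = 29.5
Σc'Δl = 164.0 kN/m; ΣN' = 309.3 kN/m; ΣW sinα = 95.3 kN/m
Resisting = 164.0 + 309.3·tan34.3° = 164.0 + 211.0 = 375.0 kN/m
FS = 375.0 / 95.3 = 3.936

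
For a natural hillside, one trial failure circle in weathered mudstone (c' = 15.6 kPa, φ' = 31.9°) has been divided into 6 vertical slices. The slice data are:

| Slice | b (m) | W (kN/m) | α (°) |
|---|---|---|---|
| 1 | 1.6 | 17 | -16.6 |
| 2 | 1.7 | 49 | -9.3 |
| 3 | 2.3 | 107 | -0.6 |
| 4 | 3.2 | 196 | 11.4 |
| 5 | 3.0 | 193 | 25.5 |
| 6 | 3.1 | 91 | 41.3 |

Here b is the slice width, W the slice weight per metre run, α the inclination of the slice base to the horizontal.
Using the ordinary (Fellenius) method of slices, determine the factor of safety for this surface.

FS = 3.77

Ordinary method of slices: FS = Σ[c'·Δl_i + (W_i cosα_i)·tanφ'] / Σ W_i sinα_i, with Δl_i = b_i / cosα_i.
Slice 1: Δl = 1.6/cos(-16.6°) = 1.670 m; N'_1 = 17·cos(-16.6°) = 16.3; c'Δl = 26.05; W sinα = -4.9
Slice 2: Δl = 1.7/cos(-9.3°) = 1.723 m; N'_2 = 49·cos(-9.3°) = 48.4; c'Δl = 26.87; W sinα = -7.9
Slice 3: Δl = 2.3/cos(-0.6°) = 2.300 m; N'_3 = 107·cos(-0.6°) = 107.0; c'Δl = 35.88; W sinα = -1.1
Slice 4: Δl = 3.2/cos11.4° = 3.264 m; N'_4 = 196·cos11.4° = 192.1; c'Δl = 50.92; W sinα = 38.7
Slice 5: Δl = 3.0/cos25.5° = 3.324 m; N'_5 = 193·cos25.5° = 174.2; c'Δl = 51.85; W sinα = 83.1
Slice 6: Δl = 3.1/cos41.3° = 4.126 m; N'_6 = 91·cos41.3° = 68.4; c'Δl = 64.37; W sinα = 60.1
Σc'Δl = 255.9 kN/m; ΣN' = 606.3 kN/m; ΣW sinα = 168.0 kN/m
Resisting = 255.9 + 606.3·tan31.9° = 255.9 + 377.4 = 633.4 kN/m
FS = 633.4 / 168.0 = 3.770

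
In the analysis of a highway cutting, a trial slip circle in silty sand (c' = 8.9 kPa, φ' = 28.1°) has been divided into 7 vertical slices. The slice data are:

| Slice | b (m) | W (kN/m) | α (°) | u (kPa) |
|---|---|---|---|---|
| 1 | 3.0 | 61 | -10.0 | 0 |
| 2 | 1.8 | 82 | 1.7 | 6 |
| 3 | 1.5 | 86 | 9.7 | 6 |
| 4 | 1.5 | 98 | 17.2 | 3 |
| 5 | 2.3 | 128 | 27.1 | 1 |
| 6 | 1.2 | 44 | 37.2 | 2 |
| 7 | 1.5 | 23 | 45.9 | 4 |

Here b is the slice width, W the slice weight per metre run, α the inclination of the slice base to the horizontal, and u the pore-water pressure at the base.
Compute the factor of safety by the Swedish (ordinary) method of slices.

Ordinary method of slices: FS = Σ[c'·Δl_i + (W_i cosα_i − u_i·Δl_i)·tanφ'] / Σ W_i sinα_i, with Δl_i = b_i / cosα_i.
Slice 1: Δl = 3.0/cos(-10.0°) = 3.046 m; N'_1 = 61·cos(-10.0°) − 0·3.046 = 60.1; c'Δl = 27.11; W sinα = -10.6
Slice 2: Δl = 1.8/cos1.7° = 1.801 m; N'_2 = 82·cos1.7° − 6·1.801 = 71.2; c'Δl = 16.03; W sinα = 2.4
Slice 3: Δl = 1.5/cos9.7° = 1.522 m; N'_3 = 86·cos9.7° − 6·1.522 = 75.6; c'Δl = 13.54; W sinα = 14.5
Slice 4: Δl = 1.5/cos17.2° = 1.570 m; N'_4 = 98·cos17.2° − 3·1.570 = 88.9; c'Δl = 13.97; W sinα = 29.0
Slice 5: Δl = 2.3/cos27.1° = 2.584 m; N'_5 = 128·cos27.1° − 1·2.584 = 111.4; c'Δl = 22.99; W sinα = 58.3
Slice 6: Δl = 1.2/cos37.2° = 1.507 m; N'_6 = 44·cos37.2° − 2·1.507 = 32.0; c'Δl = 13.41; W sinα = 26.6
Slice 7: Δl = 1.5/cos45.9° = 2.155 m; N'_7 = 23·cos45.9° − 4·2.155 = 7.4; c'Δl = 19.18; W sinα = 16.5
Σc'Δl = 126.2 kN/m; ΣN' = 446.6 kN/m; ΣW sinα = 136.7 kN/m
Resisting = 126.2 + 446.6·tan28.1° = 126.2 + 238.4 = 364.7 kN/m
FS = 364.7 / 136.7 = 2.667

FS = 2.67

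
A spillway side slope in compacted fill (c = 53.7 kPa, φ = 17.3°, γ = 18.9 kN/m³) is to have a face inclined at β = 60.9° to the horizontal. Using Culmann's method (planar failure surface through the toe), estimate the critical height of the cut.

H_c = 34.37 m

Culmann's analysis gives the critical failure plane at α_cr = (β + φ)/2 = (60.9 + 17.3)/2 = 39.1°, and the critical height
H_c = (4c/γ) · sinβ cosφ / [1 − cos(β − φ)]
    = (4·53.7/18.9) · sin60.9°·cos17.3° / [1 − cos(43.6°)]
    = 11.365 · 0.8738·0.9548 / [1 − 0.7242]
    = 11.365 · 0.8342 / 0.2758
    = 34.37 m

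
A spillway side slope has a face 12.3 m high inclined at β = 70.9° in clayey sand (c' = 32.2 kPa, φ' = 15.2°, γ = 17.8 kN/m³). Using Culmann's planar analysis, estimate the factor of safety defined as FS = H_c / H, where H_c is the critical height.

FS = 1.23

H_c = (4c'/γ) · sinβ cosφ' / [1 − cos(β − φ')]
    = (4·32.2/17.8) · sin70.9°·cos15.2° / [1 − cos55.7°]
    = 7.236 · 0.9119 / 0.4365 = 15.12 m
FS = H_c / H = 15.12 / 12.3 = 1.229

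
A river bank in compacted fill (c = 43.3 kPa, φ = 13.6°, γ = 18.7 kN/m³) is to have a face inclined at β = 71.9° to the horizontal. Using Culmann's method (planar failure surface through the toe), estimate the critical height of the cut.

Culmann's analysis gives the critical failure plane at α_cr = (β + φ)/2 = (71.9 + 13.6)/2 = 42.8°, and the critical height
H_c = (4c/γ) · sinβ cosφ / [1 − cos(β − φ)]
    = (4·43.3/18.7) · sin71.9°·cos13.6° / [1 − cos(58.3°)]
    = 9.262 · 0.9505·0.9720 / [1 − 0.5255]
    = 9.262 · 0.9239 / 0.4745
    = 18.03 m

H_c = 18.03 m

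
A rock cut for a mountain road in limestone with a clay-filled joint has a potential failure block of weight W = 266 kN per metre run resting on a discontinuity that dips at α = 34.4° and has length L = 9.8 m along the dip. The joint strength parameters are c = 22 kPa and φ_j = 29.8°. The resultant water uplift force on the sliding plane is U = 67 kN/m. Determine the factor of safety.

FS = 2.02

Resolving the block weight along and normal to the plane and applying the Mohr–Coulomb strength on the joint:
N' = W cosα − U = 266·cos34.4° − 67 = 152.5 kN/m
Driving force T = W sinα = 266·sin34.4° = 150.3 kN/m
Resisting force R = c·L + N'·tanφ_j = 22·9.8 + 152.5·tan29.8° = 215.6 + 87.3 = 302.9 kN/m
FS = R / T = 302.9 / 150.3 = 2.016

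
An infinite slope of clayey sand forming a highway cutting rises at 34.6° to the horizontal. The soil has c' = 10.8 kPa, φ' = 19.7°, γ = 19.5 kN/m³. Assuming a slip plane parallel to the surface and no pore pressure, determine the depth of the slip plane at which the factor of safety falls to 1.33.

Setting FS = 1.33 in FS = [c' + γz cos²β tanφ'] / [γz sinβ cosβ] and solving for z:
z = c' / [γ cosβ (FS·sinβ − cosβ·tanφ')]
  = 10.8 / [19.5·cos34.6°·(1.33·sin34.6° − cos34.6°·tan19.7°)]
  = 10.8 / [19.5·0.8231·(1.33·0.5678 − 0.8231·0.3581)]
  = 10.8 / 7.3917 = 1.461 m

z = 1.46 m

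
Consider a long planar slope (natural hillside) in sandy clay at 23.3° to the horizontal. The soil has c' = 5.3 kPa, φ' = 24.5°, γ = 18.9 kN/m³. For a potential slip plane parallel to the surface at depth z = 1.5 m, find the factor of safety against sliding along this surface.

FS = 1.57

For an infinite slope with a slip plane parallel to the surface (no pore pressure): FS = [c' + γz cos²β tanφ'] / [γz sinβ cosβ].
γz = 18.9·1.5 = 28.35 kN/m²
Numerator = 5.3 + 28.35·cos²23.3°·tan24.5° = 5.3 + 28.35·0.8435·0.4557 = 16.198 kPa
Denominator = 28.35·sin23.3°·cos23.3° = 28.35·0.3955·0.9184 = 10.299 kPa
FS = 16.198 / 10.299 = 1.573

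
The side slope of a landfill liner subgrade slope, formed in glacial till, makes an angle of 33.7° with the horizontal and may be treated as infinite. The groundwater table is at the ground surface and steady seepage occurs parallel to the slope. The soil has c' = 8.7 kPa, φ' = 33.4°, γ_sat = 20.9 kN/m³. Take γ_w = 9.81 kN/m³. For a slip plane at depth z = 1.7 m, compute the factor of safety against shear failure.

With seepage parallel to the slope and the water table at the surface, the effective normal stress on the slip plane uses the buoyant unit weight γ' = γ_sat − γ_w while the driving shear stress uses γ_sat:
FS = [c' + γ' z cos²β tanφ'] / [γ_sat z sinβ cosβ]
γ' = 20.9 − 9.81 = 11.09 kN/m³
Numerator = 8.7 + 11.09·1.7·cos²33.7°·tan33.4° = 8.7 + 11.09·1.7·0.6921·0.6594 = 17.304 kPa
Denominator = 20.9·1.7·sin33.7°·cos33.7° = 20.9·1.7·0.5548·0.8320 = 16.401 kPa
FS = 17.304 / 16.401 = 1.055

FS = 1.06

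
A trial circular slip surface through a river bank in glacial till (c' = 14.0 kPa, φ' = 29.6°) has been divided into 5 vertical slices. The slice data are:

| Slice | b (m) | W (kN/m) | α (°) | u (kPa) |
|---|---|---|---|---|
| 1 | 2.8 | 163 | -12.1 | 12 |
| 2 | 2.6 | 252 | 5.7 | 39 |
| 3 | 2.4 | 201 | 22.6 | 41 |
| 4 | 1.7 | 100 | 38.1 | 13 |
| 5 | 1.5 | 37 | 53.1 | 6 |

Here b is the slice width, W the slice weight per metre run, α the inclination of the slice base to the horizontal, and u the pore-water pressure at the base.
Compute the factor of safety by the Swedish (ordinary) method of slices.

Ordinary method of slices: FS = Σ[c'·Δl_i + (W_i cosα_i − u_i·Δl_i)·tanφ'] / Σ W_i sinα_i, with Δl_i = b_i / cosα_i.
Slice 1: Δl = 2.8/cos(-12.1°) = 2.864 m; N'_1 = 163·cos(-12.1°) − 12·2.864 = 125.0; c'Δl = 40.09; W sinα = -34.2
Slice 2: Δl = 2.6/cos5.7° = 2.613 m; N'_2 = 252·cos5.7° − 39·2.613 = 148.9; c'Δl = 36.58; W sinα = 25.0
Slice 3: Δl = 2.4/cos22.6° = 2.600 m; N'_3 = 201·cos22.6° − 41·2.600 = 79.0; c'Δl = 36.39; W sinα = 77.2
Slice 4: Δl = 1.7/cos38.1° = 2.160 m; N'_4 = 100·cos38.1° − 13·2.160 = 50.6; c'Δl = 30.24; W sinα = 61.7
Slice 5: Δl = 1.5/cos53.1° = 2.498 m; N'_5 = 37·cos53.1° − 6·2.498 = 7.2; c'Δl = 34.98; W sinα = 29.6
Σc'Δl = 178.3 kN/m; ΣN' = 410.7 kN/m; ΣW sinα = 159.4 kN/m
Resisting = 178.3 + 410.7·tan29.6° = 178.3 + 233.3 = 411.6 kN/m
FS = 411.6 / 159.4 = 2.582

FS = 2.58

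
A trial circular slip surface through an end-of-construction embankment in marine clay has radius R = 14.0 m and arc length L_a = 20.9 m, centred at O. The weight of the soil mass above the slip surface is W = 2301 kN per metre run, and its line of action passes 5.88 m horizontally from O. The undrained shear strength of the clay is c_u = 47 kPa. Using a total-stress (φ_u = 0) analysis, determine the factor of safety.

Taking moments about the centre O, the resisting moment is provided by the undrained shear strength acting along the arc:
M_R = c_u·L_a·R = 47·20.90·14.0 = 13752.2 kN·m/m
M_D = W·d = 2301·5.88 = 13529.9 kN·m/m
FS = M_R / M_D = 13752.2 / 13529.9 = 1.016

FS = 1.02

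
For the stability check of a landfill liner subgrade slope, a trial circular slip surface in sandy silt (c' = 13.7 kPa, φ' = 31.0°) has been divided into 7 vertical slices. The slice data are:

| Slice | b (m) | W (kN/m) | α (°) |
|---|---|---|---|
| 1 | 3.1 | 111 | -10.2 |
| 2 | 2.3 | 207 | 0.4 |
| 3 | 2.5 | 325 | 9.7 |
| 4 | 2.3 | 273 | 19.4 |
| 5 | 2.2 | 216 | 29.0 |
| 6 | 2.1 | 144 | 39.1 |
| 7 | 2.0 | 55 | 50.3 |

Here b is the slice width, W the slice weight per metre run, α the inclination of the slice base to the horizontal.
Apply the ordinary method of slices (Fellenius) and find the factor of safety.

FS = 2.73

Ordinary method of slices: FS = Σ[c'·Δl_i + (W_i cosα_i)·tanφ'] / Σ W_i sinα_i, with Δl_i = b_i / cosα_i.
Slice 1: Δl = 3.1/cos(-10.2°) = 3.150 m; N'_1 = 111·cos(-10.2°) = 109.2; c'Δl = 43.15; W sinα = -19.7
Slice 2: Δl = 2.3/cos0.4° = 2.300 m; N'_2 = 207·cos0.4° = 207.0; c'Δl = 31.51; W sinα = 1.4
Slice 3: Δl = 2.5/cos9.7° = 2.536 m; N'_3 = 325·cos9.7° = 320.4; c'Δl = 34.75; W sinα = 54.8
Slice 4: Δl = 2.3/cos19.4° = 2.438 m; N'_4 = 273·cos19.4° = 257.5; c'Δl = 33.41; W sinα = 90.7
Slice 5: Δl = 2.2/cos29.0° = 2.515 m; N'_5 = 216·cos29.0° = 188.9; c'Δl = 34.46; W sinα = 104.7
Slice 6: Δl = 2.1/cos39.1° = 2.706 m; N'_6 = 144·cos39.1° = 111.8; c'Δl = 37.07; W sinα = 90.8
Slice 7: Δl = 2.0/cos50.3° = 3.131 m; N'_7 = 55·cos50.3° = 35.1; c'Δl = 42.90; W sinα = 42.3
Σc'Δl = 257.2 kN/m; ΣN' = 1229.9 kN/m; ΣW sinα = 365.1 kN/m
Resisting = 257.2 + 1229.9·tan31.0° = 257.2 + 739.0 = 996.2 kN/m
FS = 996.2 / 365.1 = 2.729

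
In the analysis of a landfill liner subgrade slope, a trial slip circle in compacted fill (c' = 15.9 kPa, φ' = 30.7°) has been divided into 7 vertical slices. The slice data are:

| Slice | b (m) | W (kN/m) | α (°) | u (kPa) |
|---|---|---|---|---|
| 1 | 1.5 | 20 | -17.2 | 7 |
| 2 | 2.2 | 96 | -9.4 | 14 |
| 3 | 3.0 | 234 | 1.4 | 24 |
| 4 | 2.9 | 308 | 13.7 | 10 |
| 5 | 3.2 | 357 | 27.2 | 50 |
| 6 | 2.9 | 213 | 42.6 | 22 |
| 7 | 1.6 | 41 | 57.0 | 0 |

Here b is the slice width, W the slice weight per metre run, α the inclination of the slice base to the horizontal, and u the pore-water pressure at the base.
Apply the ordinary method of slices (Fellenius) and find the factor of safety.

Ordinary method of slices: FS = Σ[c'·Δl_i + (W_i cosα_i − u_i·Δl_i)·tanφ'] / Σ W_i sinα_i, with Δl_i = b_i / cosα_i.
Slice 1: Δl = 1.5/cos(-17.2°) = 1.570 m; N'_1 = 20·cos(-17.2°) − 7·1.570 = 8.1; c'Δl = 24.97; W sinα = -5.9
Slice 2: Δl = 2.2/cos(-9.4°) = 2.230 m; N'_2 = 96·cos(-9.4°) − 14·2.230 = 63.5; c'Δl = 35.46; W sinα = -15.7
Slice 3: Δl = 3.0/cos1.4° = 3.001 m; N'_3 = 234·cos1.4° − 24·3.001 = 161.9; c'Δl = 47.71; W sinα = 5.7
Slice 4: Δl = 2.9/cos13.7° = 2.985 m; N'_4 = 308·cos13.7° − 10·2.985 = 269.4; c'Δl = 47.46; W sinα = 72.9
Slice 5: Δl = 3.2/cos27.2° = 3.598 m; N'_5 = 357·cos27.2° − 50·3.598 = 137.6; c'Δl = 57.21; W sinα = 163.2
Slice 6: Δl = 2.9/cos42.6° = 3.940 m; N'_6 = 213·cos42.6° − 22·3.940 = 70.1; c'Δl = 62.64; W sinα = 144.2
Slice 7: Δl = 1.6/cos57.0° = 2.938 m; N'_7 = 41·cos57.0° − 0·2.938 = 22.3; c'Δl = 46.71; W sinα = 34.4
Σc'Δl = 322.2 kN/m; ΣN' = 733.0 kN/m; ΣW sinα = 398.8 kN/m
Resisting = 322.2 + 733.0·tan30.7° = 322.2 + 435.2 = 757.4 kN/m
FS = 757.4 / 398.8 = 1.899

FS = 1.90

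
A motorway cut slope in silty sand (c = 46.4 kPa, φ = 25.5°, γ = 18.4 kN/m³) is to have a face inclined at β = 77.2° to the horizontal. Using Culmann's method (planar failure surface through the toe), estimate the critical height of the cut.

Culmann's analysis gives the critical failure plane at α_cr = (β + φ)/2 = (77.2 + 25.5)/2 = 51.4°, and the critical height
H_c = (4c/γ) · sinβ cosφ / [1 − cos(β − φ)]
    = (4·46.4/18.4) · sin77.2°·cos25.5° / [1 − cos(51.7°)]
    = 10.087 · 0.9751·0.9026 / [1 − 0.6198]
    = 10.087 · 0.8802 / 0.3802
    = 23.35 m

H_c = 23.35 m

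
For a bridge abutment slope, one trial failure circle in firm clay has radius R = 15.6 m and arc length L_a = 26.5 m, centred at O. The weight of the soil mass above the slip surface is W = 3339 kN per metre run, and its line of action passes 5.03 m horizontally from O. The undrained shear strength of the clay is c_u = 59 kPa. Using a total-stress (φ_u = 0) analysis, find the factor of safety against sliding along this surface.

Taking moments about the centre O, the resisting moment is provided by the undrained shear strength acting along the arc:
M_R = c_u·L_a·R = 59·26.50·15.6 = 24390.6 kN·m/m
M_D = W·d = 3339·5.03 = 16795.2 kN·m/m
FS = M_R / M_D = 24390.6 / 16795.2 = 1.452

FS = 1.45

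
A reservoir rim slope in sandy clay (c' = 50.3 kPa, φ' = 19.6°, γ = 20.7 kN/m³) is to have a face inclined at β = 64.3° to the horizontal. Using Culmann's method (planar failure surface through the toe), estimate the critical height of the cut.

Culmann's analysis gives the critical failure plane at α_cr = (β + φ')/2 = (64.3 + 19.6)/2 = 42.0°, and the critical height
H_c = (4c'/γ) · sinβ cosφ' / [1 − cos(β − φ')]
    = (4·50.3/20.7) · sin64.3°·cos19.6° / [1 − cos(44.7°)]
    = 9.720 · 0.9011·0.9421 / [1 − 0.7108]
    = 9.720 · 0.8489 / 0.2892
    = 28.53 m

H_c = 28.53 m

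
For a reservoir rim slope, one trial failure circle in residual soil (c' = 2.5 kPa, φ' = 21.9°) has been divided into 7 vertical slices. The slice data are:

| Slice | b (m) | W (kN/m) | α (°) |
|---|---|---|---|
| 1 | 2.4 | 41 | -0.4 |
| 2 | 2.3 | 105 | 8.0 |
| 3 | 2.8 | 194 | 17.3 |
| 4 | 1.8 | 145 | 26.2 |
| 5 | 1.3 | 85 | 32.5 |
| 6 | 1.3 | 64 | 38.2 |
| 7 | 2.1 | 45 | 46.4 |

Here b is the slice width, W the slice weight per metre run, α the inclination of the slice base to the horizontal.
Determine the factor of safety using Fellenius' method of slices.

FS = 1.13

Ordinary method of slices: FS = Σ[c'·Δl_i + (W_i cosα_i)·tanφ'] / Σ W_i sinα_i, with Δl_i = b_i / cosα_i.
Slice 1: Δl = 2.4/cos(-0.4°) = 2.400 m; N'_1 = 41·cos(-0.4°) = 41.0; c'Δl = 6.00; W sinα = -0.3
Slice 2: Δl = 2.3/cos8.0° = 2.323 m; N'_2 = 105·cos8.0° = 104.0; c'Δl = 5.81; W sinα = 14.6
Slice 3: Δl = 2.8/cos17.3° = 2.933 m; N'_3 = 194·cos17.3° = 185.2; c'Δl = 7.33; W sinα = 57.7
Slice 4: Δl = 1.8/cos26.2° = 2.006 m; N'_4 = 145·cos26.2° = 130.1; c'Δl = 5.02; W sinα = 64.0
Slice 5: Δl = 1.3/cos32.5° = 1.541 m; N'_5 = 85·cos32.5° = 71.7; c'Δl = 3.85; W sinα = 45.7
Slice 6: Δl = 1.3/cos38.2° = 1.654 m; N'_6 = 64·cos38.2° = 50.3; c'Δl = 4.14; W sinα = 39.6
Slice 7: Δl = 2.1/cos46.4° = 3.045 m; N'_7 = 45·cos46.4° = 31.0; c'Δl = 7.61; W sinα = 32.6
Σc'Δl = 39.8 kN/m; ΣN' = 613.3 kN/m; ΣW sinα = 253.9 kN/m
Resisting = 39.8 + 613.3·tan21.9° = 39.8 + 246.6 = 286.3 kN/m
FS = 286.3 / 253.9 = 1.128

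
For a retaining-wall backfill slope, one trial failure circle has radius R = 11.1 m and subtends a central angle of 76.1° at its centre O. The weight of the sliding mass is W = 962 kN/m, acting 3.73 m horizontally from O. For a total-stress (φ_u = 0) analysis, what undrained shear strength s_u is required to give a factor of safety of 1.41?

FS = s_u·L_a·R / (W·d), so s_u = FS·W·d / (L_a·R).
Arc length L_a = R·θ = 11.1·(76.1°·π/180) = 11.1·1.3282 = 14.74 m
s_u = 1.41·962·3.73 / (14.74·11.1) = 5059.4 / 163.65 = 30.92 kPa

s_u = 30.9 kPa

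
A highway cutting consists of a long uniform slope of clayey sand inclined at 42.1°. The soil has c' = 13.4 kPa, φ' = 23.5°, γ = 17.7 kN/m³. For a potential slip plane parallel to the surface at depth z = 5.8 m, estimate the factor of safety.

For an infinite slope with a slip plane parallel to the surface (no pore pressure): FS = [c' + γz cos²β tanφ'] / [γz sinβ cosβ].
γz = 17.7·5.8 = 102.66 kN/m²
Numerator = 13.4 + 102.66·cos²42.1°·tan23.5° = 13.4 + 102.66·0.5505·0.4348 = 37.974 kPa
Denominator = 102.66·sin42.1°·cos42.1° = 102.66·0.6704·0.7420 = 51.067 kPa
FS = 37.974 / 51.067 = 0.744

FS = 0.74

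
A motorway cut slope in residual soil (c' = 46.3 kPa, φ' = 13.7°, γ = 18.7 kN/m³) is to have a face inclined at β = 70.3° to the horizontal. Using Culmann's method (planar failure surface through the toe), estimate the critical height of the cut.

Culmann's analysis gives the critical failure plane at α_cr = (β + φ')/2 = (70.3 + 13.7)/2 = 42.0°, and the critical height
H_c = (4c'/γ) · sinβ cosφ' / [1 − cos(β − φ')]
    = (4·46.3/18.7) · sin70.3°·cos13.7° / [1 − cos(56.6°)]
    = 9.904 · 0.9415·0.9715 / [1 − 0.5505]
    = 9.904 · 0.9147 / 0.4495
    = 20.15 m

H_c = 20.15 m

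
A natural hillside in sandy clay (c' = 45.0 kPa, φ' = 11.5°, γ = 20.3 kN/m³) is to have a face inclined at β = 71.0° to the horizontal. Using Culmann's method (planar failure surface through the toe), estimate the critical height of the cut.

Culmann's analysis gives the critical failure plane at α_cr = (β + φ')/2 = (71.0 + 11.5)/2 = 41.2°, and the critical height
H_c = (4c'/γ) · sinβ cosφ' / [1 − cos(β − φ')]
    = (4·45.0/20.3) · sin71.0°·cos11.5° / [1 − cos(59.5°)]
    = 8.867 · 0.9455·0.9799 / [1 − 0.5075]
    = 8.867 · 0.9265 / 0.4925
    = 16.68 m

H_c = 16.68 m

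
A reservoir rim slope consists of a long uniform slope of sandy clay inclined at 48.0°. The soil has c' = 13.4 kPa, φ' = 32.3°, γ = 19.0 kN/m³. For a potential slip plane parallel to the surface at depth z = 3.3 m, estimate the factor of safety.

For an infinite slope with a slip plane parallel to the surface (no pore pressure): FS = [c' + γz cos²β tanφ'] / [γz sinβ cosβ].
γz = 19.0·3.3 = 62.70 kN/m²
Numerator = 13.4 + 62.70·cos²48.0°·tan32.3° = 13.4 + 62.70·0.4477·0.6322 = 31.147 kPa
Denominator = 62.70·sin48.0°·cos48.0° = 62.70·0.7431·0.6691 = 31.178 kPa
FS = 31.147 / 31.178 = 0.999

FS = 1.00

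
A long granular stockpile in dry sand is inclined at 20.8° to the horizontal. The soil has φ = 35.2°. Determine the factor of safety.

For a dry cohesionless infinite slope the factor of safety is FS = tanφ / tanβ.
FS = tan35.2° / tan20.8° = 0.7054 / 0.3799 = 1.857

FS = 1.86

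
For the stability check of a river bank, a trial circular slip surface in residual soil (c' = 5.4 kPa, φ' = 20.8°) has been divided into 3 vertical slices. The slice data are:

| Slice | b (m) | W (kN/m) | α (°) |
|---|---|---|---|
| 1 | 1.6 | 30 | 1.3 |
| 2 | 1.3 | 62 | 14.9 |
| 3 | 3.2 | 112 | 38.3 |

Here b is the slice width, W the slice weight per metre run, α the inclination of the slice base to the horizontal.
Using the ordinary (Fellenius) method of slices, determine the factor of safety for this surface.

FS = 1.23

Ordinary method of slices: FS = Σ[c'·Δl_i + (W_i cosα_i)·tanφ'] / Σ W_i sinα_i, with Δl_i = b_i / cosα_i.
Slice 1: Δl = 1.6/cos1.3° = 1.600 m; N'_1 = 30·cos1.3° = 30.0; c'Δl = 8.64; W sinα = 0.7
Slice 2: Δl = 1.3/cos14.9° = 1.345 m; N'_2 = 62·cos14.9° = 59.9; c'Δl = 7.26; W sinα = 15.9
Slice 3: Δl = 3.2/cos38.3° = 4.078 m; N'_3 = 112·cos38.3° = 87.9; c'Δl = 22.02; W sinα = 69.4
Σc'Δl = 37.9 kN/m; ΣN' = 177.8 kN/m; ΣW sinα = 86.0 kN/m
Resisting = 37.9 + 177.8·tan20.8° = 37.9 + 67.5 = 105.5 kN/m
FS = 105.5 / 86.0 = 1.226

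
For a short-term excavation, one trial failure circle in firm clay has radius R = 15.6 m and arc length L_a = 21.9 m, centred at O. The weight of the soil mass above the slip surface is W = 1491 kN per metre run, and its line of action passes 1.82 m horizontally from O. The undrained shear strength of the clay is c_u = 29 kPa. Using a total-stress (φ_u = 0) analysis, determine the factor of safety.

FS = 3.65

Taking moments about the centre O, the resisting moment is provided by the undrained shear strength acting along the arc:
M_R = c_u·L_a·R = 29·21.90·15.6 = 9907.6 kN·m/m
M_D = W·d = 1491·1.82 = 2713.6 kN·m/m
FS = M_R / M_D = 9907.6 / 2713.6 = 3.651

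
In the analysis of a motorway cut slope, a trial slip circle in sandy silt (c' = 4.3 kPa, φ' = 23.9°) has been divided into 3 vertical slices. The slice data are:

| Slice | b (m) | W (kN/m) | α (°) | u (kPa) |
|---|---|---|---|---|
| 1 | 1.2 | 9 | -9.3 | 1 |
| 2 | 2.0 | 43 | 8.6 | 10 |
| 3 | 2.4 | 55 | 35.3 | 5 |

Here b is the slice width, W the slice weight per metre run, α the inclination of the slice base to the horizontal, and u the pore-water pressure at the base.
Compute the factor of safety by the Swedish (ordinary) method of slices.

Ordinary method of slices: FS = Σ[c'·Δl_i + (W_i cosα_i − u_i·Δl_i)·tanφ'] / Σ W_i sinα_i, with Δl_i = b_i / cosα_i.
Slice 1: Δl = 1.2/cos(-9.3°) = 1.216 m; N'_1 = 9·cos(-9.3°) − 1·1.216 = 7.7; c'Δl = 5.23; W sinα = -1.5
Slice 2: Δl = 2.0/cos8.6° = 2.023 m; N'_2 = 43·cos8.6° − 10·2.023 = 22.3; c'Δl = 8.70; W sinα = 6.4
Slice 3: Δl = 2.4/cos35.3° = 2.941 m; N'_3 = 55·cos35.3° − 5·2.941 = 30.2; c'Δl = 12.64; W sinα = 31.8
Σc'Δl = 26.6 kN/m; ΣN' = 60.1 kN/m; ΣW sinα = 36.8 kN/m
Resisting = 26.6 + 60.1·tan23.9° = 26.6 + 26.6 = 53.2 kN/m
FS = 53.2 / 36.8 = 1.448

FS = 1.45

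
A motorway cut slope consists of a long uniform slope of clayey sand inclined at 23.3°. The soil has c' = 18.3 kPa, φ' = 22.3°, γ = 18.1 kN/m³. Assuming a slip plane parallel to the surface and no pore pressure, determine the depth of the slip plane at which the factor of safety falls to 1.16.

Setting FS = 1.16 in FS = [c' + γz cos²β tanφ'] / [γz sinβ cosβ] and solving for z:
z = c' / [γ cosβ (FS·sinβ − cosβ·tanφ')]
  = 18.3 / [18.1·cos23.3°·(1.16·sin23.3° − cos23.3°·tan22.3°)]
  = 18.3 / [18.1·0.9184·(1.16·0.3955 − 0.9184·0.4101)]
  = 18.3 / 1.3657 = 13.400 m

z = 13.40 m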